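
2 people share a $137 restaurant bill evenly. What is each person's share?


Total bill: $137
Number of people: 2
Each pays: $137 / 2 = $68.50

$68.50


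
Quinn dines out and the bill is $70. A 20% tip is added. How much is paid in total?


Calculate the tip:
20% of $70 = $14
Add tip to meal cost:
$70 + $14 = $84

$84


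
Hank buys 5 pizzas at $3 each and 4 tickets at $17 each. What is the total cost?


Cost of pizzas:
5 x $3 = $15
Cost of tickets:
4 x $17 = $68
Add both:
$15 + $68 = $83

$83


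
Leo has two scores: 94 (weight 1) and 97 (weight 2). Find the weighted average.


Weighted sum:
1 x 94 + 2 x 97 = 288
Total weight:
1 + 2 = 3
Weighted average:
288 / 3 = 96

96


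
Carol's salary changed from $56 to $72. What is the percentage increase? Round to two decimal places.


Find the absolute change:
|72 - 56| = 16
Divide by original and multiply by 100:
16 / 56 x 100 = 28.5714...% ≈ 28.57%

28.57%


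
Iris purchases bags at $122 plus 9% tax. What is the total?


Calculate the tax:
9% of $122 = $10.98
Add tax to price:
$122 + $10.98 = $132.98

$132.98


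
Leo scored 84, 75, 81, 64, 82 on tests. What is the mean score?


Add the scores:
84 + 75 + 81 + 64 + 82 = 386
Divide by the number of tests:
386 / 5 = 77.2

77.2


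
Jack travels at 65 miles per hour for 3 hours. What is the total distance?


Use the formula: distance = speed x time
Speed = 65 mph, Time = 3 hours
65 x 3 = 195 miles

195 miles


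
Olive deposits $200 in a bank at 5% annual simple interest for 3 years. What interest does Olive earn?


Use the formula I = P x R x T / 100
P x R x T = 200 x 5 x 3 = 3000
I = 3000 / 100 = $30

$30


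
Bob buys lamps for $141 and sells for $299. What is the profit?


Selling price = $299
Cost price = $141
Profit = selling price - cost price:
Profit = $299 - $141 = $158

$158


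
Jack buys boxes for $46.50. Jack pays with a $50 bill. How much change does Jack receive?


Start with the amount paid:
$50
Subtract the price:
$50 - $46.50 = $3.50

$3.50


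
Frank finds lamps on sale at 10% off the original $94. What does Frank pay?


Calculate the discount amount:
10% of $94 = $9.40
Subtract from original:
$94 - $9.40 = $84.60

$84.60


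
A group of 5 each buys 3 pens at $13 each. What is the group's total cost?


Cost per person:
3 x $13 = $39
Group total:
5 x $39 = $195

$195


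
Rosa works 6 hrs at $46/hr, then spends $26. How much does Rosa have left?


Calculate earnings:
6 x $46 = $276
Subtract spending:
$276 - $26 = $250

$250


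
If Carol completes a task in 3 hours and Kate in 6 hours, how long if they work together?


Carol's rate: 1/3 of the job per hour
Kate's rate: 1/6 of the job per hour
Combined rate: 1/3 + 1/6 = 1/2 per hour
Time = 1 / (1/2) = 2 hours

2 hours


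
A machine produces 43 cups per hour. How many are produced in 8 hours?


Production rate: 43 cups per hour
Time: 8 hours
Total: 43 x 8 = 344 cups

344 cups


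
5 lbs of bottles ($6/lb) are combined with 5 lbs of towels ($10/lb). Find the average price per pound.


Cost of bottles:
5 x $6 = $30
Cost of towels:
5 x $10 = $50
Total cost: $30 + $50 = $80
Total weight: 10 lbs
Average: $80 / 10 = $8/lb

$8/lb


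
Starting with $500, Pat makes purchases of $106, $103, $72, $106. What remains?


Add up expenses:
$106 + $103 + $72 + $106 = $387
Subtract from budget:
$500 - $387 = $113

$113


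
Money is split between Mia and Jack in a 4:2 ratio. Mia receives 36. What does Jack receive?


Find the multiplier:
36 / 4 = 9
Apply to Jack's share:
2 x 9 = 18

18


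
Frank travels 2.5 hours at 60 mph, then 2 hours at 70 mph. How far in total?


Leg 1 distance:
60 x 2.5 = 150 miles
Leg 2 distance:
70 x 2 = 140 miles
Total distance:
150 + 140 = 290 miles

290 miles


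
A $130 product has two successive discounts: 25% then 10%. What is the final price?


First discount:
25% of $130 = $32.50
Price after first discount:
$130 - $32.50 = $97.50
Second discount:
10% of $97.50 = $9.75
Final price:
$97.50 - $9.75 = $87.75

$87.75


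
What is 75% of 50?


Convert percentage to decimal:
75% = 0.75
Multiply:
50 x 0.75 = 37.5

37.5


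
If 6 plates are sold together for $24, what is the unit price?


Total cost: $24
Number of items: 6
Unit price: $24 / 6 = $4

$4


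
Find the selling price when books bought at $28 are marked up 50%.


Calculate the markup amount:
50% of $28 = $14
Add to cost:
$28 + $14 = $42

$42


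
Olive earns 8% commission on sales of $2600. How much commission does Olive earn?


Convert rate to decimal:
8% = 0.08
Multiply by sales:
$2600 x 0.08 = $208

$208


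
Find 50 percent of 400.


Convert percentage to decimal:
50% = 0.5
Multiply:
400 x 0.5 = 200

200


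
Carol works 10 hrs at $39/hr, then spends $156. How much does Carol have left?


Calculate earnings:
10 x $39 = $390
Subtract spending:
$390 - $156 = $234

$234


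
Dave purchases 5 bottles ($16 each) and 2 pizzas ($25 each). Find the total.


Cost of bottles:
5 x $16 = $80
Cost of pizzas:
2 x $25 = $50
Add both:
$80 + $50 = $130

$130


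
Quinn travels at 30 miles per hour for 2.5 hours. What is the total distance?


Use the formula: distance = speed x time
Speed = 30 mph, Time = 2.5 hours
30 x 2.5 = 75 miles

75 miles


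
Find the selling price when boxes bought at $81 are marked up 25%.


Calculate the markup amount:
25% of $81 = $20.25
Add to cost:
$81 + $20.25 = $101.25

$101.25


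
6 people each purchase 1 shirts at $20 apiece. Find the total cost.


Cost per person:
1 x $20 = $20
Group total:
6 x $20 = $120

$120


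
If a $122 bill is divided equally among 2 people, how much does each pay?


Total bill: $122
Number of people: 2
Each pays: $122 / 2 = $61

$61


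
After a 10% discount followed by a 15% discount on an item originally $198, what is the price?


First discount:
10% of $198 = $19.80
Price after first discount:
$198 - $19.80 = $178.20
Second discount:
15% of $178.20 = $26.73
Final price:
$178.20 - $26.73 = $151.47

$151.47


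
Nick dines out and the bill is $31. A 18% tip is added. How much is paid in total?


Calculate the tip:
18% of $31 = $5.58
Add tip to meal cost:
$31 + $5.58 = $36.58

$36.58


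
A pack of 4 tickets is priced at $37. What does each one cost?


Total cost: $37
Number of items: 4
Unit price: $37 / 4 = $9.25

$9.25


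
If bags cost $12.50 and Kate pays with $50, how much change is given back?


Start with the amount paid:
$50
Subtract the price:
$50 - $12.50 = $37.50

$37.50


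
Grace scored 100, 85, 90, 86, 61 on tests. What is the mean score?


Add the scores:
100 + 85 + 90 + 86 + 61 = 422
Divide by the number of tests:
422 / 5 = 84.4

84.4


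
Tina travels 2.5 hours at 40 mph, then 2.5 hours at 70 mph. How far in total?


Leg 1 distance:
40 x 2.5 = 100 miles
Leg 2 distance:
70 x 2.5 = 175 miles
Total distance:
100 + 175 = 275 miles

275 miles


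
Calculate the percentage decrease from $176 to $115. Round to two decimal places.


Find the absolute change:
|115 - 176| = 61
Divide by original and multiply by 100:
61 / 176 x 100 = 34.6590...% ≈ 34.66%

34.66%


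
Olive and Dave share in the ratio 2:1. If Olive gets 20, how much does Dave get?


Find the multiplier:
20 / 2 = 10
Apply to Dave's share:
1 x 10 = 10

10


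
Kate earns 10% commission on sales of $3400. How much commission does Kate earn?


Convert rate to decimal:
10% = 0.1
Multiply by sales:
$3400 x 0.1 = $340

$340


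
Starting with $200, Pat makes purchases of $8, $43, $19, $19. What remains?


Add up expenses:
$8 + $43 + $19 + $19 = $89
Subtract from budget:
$200 - $89 = $111

$111


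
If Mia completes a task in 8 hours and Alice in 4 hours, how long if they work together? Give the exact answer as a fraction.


Mia's rate: 1/8 of the job per hour
Alice's rate: 1/4 of the job per hour
Combined rate: 1/8 + 1/4 = 3/8 per hour
Time = 1 / (3/8) = 8/3 hours (≈ 2.67 hours)

8/3 hours


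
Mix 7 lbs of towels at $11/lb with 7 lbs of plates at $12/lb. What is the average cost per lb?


Cost of towels:
7 x $11 = $77
Cost of plates:
7 x $12 = $84
Total cost: $77 + $84 = $161
Total weight: 14 lbs
Average: $161 / 14 = $11.50/lb

$11.50/lb


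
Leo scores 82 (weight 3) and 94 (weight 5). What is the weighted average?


Weighted sum:
3 x 82 + 5 x 94 = 716
Total weight:
3 + 5 = 8
Weighted average:
716 / 8 = 89.5

89.5


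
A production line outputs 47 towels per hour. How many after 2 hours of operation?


Production rate: 47 towels per hour
Time: 2 hours
Total: 47 x 2 = 94 towels

94 towels


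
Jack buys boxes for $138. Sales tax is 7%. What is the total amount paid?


Calculate the tax:
7% of $138 = $9.66
Add tax to price:
$138 + $9.66 = $147.66

$147.66


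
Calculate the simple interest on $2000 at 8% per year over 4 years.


Use the formula I = P x R x T / 100
P x R x T = 2000 x 8 x 4 = 64000
I = 64000 / 100 = $640

$640


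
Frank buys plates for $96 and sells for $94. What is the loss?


Selling price = $94
Cost price = $96
Loss = cost price - selling price:
Loss = $96 - $94 = $2

$2


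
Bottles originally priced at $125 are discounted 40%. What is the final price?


Calculate the discount amount:
40% of $125 = $50
Subtract from original:
$125 - $50 = $75

$75


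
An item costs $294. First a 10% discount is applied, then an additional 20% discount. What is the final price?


First discount:
10% of $294 = $29.40
Price after first discount:
$294 - $29.40 = $264.60
Second discount:
20% of $264.60 = $52.92
Final price:
$264.60 - $52.92 = $211.68

$211.68


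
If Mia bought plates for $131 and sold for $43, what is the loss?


Selling price = $43
Cost price = $131
Loss = cost price - selling price:
Loss = $131 - $43 = $88

$88


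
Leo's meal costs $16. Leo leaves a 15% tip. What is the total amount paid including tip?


Calculate the tip:
15% of $16 = $2.40
Add tip to meal cost:
$16 + $2.40 = $18.40

$18.40


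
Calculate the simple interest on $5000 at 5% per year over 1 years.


Use the formula I = P x R x T / 100
P x R x T = 5000 x 5 x 1 = 25000
I = 25000 / 100 = $250

$250


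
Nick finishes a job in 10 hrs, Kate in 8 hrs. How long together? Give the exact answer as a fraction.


Nick's rate: 1/10 of the job per hour
Kate's rate: 1/8 of the job per hour
Combined rate: 1/10 + 1/8 = 9/40 per hour
Time = 1 / (9/40) = 40/9 hours (≈ 4.44 hours)

40/9 hours


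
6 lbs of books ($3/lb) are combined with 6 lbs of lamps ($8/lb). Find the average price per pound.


Cost of books:
6 x $3 = $18
Cost of lamps:
6 x $8 = $48
Total cost: $18 + $48 = $66
Total weight: 12 lbs
Average: $66 / 12 = $5.50/lb

$5.50/lb


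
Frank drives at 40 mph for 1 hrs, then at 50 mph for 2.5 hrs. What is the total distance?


Leg 1 distance:
40 x 1 = 40 miles
Leg 2 distance:
50 x 2.5 = 125 miles
Total distance:
40 + 125 = 165 miles

165 miles


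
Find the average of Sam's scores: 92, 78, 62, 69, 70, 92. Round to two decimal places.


Add the scores:
92 + 78 + 62 + 69 + 70 + 92 = 463
Divide by the number of tests:
463 / 6 = 77.1666... ≈ 77.17

77.17


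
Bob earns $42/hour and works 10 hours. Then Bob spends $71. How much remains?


Calculate earnings:
10 x $42 = $420
Subtract spending:
$420 - $71 = $349

$349


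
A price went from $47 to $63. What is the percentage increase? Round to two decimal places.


Find the absolute change:
|63 - 47| = 16
Divide by original and multiply by 100:
16 / 47 x 100 = 34.0425...% ≈ 34.04%

34.04%


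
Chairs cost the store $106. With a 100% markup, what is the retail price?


Calculate the markup amount:
100% of $106 = $106
Add to cost:
$106 + $106 = $212

$212


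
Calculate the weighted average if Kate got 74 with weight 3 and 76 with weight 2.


Weighted sum:
3 x 74 + 2 x 76 = 374
Total weight:
3 + 2 = 5
Weighted average:
374 / 5 = 74.8

74.8


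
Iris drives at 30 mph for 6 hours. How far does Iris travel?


Use the formula: distance = speed x time
Speed = 30 mph, Time = 6 hours
30 x 6 = 180 miles

180 miles


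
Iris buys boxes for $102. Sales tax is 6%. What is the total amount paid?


Calculate the tax:
6% of $102 = $6.12
Add tax to price:
$102 + $6.12 = $108.12

$108.12


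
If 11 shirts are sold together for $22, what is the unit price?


Total cost: $22
Number of items: 11
Unit price: $22 / 11 = $2

$2


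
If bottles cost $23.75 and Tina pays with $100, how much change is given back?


Start with the amount paid:
$100
Subtract the price:
$100 - $23.75 = $76.25

$76.25


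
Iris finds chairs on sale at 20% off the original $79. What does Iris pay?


Calculate the discount amount:
20% of $79 = $15.80
Subtract from original:
$79 - $15.80 = $63.20

$63.20


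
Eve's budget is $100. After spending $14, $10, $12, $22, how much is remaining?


Add up expenses:
$14 + $10 + $12 + $22 = $58
Subtract from budget:
$100 - $58 = $42

$42


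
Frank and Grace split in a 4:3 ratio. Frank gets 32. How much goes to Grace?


Find the multiplier:
32 / 4 = 8
Apply to Grace's share:
3 x 8 = 24

24


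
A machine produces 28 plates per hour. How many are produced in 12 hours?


Production rate: 28 plates per hour
Time: 12 hours
Total: 28 x 12 = 336 plates

336 plates


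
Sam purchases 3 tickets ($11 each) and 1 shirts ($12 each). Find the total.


Cost of tickets:
3 x $11 = $33
Cost of shirts:
1 x $12 = $12
Add both:
$33 + $12 = $45

$45


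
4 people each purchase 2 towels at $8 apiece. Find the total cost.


Cost per person:
2 x $8 = $16
Group total:
4 x $16 = $64

$64


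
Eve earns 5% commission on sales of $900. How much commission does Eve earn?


Convert rate to decimal:
5% = 0.05
Multiply by sales:
$900 x 0.05 = $45

$45


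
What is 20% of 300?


Convert percentage to decimal:
20% = 0.2
Multiply:
300 x 0.2 = 60

60


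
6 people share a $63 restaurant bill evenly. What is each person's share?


Total bill: $63
Number of people: 6
Each pays: $63 / 6 = $10.50

$10.50


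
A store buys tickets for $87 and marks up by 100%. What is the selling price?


Calculate the markup amount:
100% of $87 = $87
Add to cost:
$87 + $87 = $174

$174


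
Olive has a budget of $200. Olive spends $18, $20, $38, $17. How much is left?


Add up expenses:
$18 + $20 + $38 + $17 = $93
Subtract from budget:
$200 - $93 = $107

$107


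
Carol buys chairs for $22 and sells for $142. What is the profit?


Selling price = $142
Cost price = $22
Profit = selling price - cost price:
Profit = $142 - $22 = $120

$120


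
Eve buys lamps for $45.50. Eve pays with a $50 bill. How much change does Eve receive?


Start with the amount paid:
$50
Subtract the price:
$50 - $45.50 = $4.50

$4.50


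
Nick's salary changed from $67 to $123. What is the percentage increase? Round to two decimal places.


Find the absolute change:
|123 - 67| = 56
Divide by original and multiply by 100:
56 / 67 x 100 = 83.5820...% ≈ 83.58%

83.58%


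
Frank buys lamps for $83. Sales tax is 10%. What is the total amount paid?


Calculate the tax:
10% of $83 = $8.30
Add tax to price:
$83 + $8.30 = $91.30

$91.30


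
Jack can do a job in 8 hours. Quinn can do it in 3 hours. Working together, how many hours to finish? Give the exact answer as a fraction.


Jack's rate: 1/8 of the job per hour
Quinn's rate: 1/3 of the job per hour
Combined rate: 1/8 + 1/3 = 11/24 per hour
Time = 1 / (11/24) = 24/11 hours (≈ 2.18 hours)

24/11 hours


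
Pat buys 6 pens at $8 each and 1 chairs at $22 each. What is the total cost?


Cost of pens:
6 x $8 = $48
Cost of chairs:
1 x $22 = $22
Add both:
$48 + $22 = $70

$70


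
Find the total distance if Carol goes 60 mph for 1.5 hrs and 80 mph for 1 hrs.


Leg 1 distance:
60 x 1.5 = 90 miles
Leg 2 distance:
80 x 1 = 80 miles
Total distance:
90 + 80 = 170 miles

170 miles


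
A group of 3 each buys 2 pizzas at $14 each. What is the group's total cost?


Cost per person:
2 x $14 = $28
Group total:
3 x $28 = $84

$84


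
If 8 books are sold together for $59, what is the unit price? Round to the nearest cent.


Total cost: $59
Number of items: 8
Unit price: $59 / 8 = $7.375 ≈ $7.38

$7.38


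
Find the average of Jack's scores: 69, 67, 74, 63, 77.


Add the scores:
69 + 67 + 74 + 63 + 77 = 350
Divide by the number of tests:
350 / 5 = 70

70


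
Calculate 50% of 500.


Convert percentage to decimal:
50% = 0.5
Multiply:
500 x 0.5 = 250

250


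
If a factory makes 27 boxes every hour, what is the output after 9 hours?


Production rate: 27 boxes per hour
Time: 9 hours
Total: 27 x 9 = 243 boxes

243 boxes


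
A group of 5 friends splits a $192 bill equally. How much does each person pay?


Total bill: $192
Number of people: 5
Each pays: $192 / 5 = $38.40

$38.40


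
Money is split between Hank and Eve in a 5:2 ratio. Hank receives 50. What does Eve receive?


Find the multiplier:
50 / 5 = 10
Apply to Eve's share:
2 x 10 = 20

20


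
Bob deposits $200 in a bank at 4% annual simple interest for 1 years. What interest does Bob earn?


Use the formula I = P x R x T / 100
P x R x T = 200 x 4 x 1 = 800
I = 800 / 100 = $8

$8


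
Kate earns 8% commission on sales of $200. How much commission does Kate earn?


Convert rate to decimal:
8% = 0.08
Multiply by sales:
$200 x 0.08 = $16

$16


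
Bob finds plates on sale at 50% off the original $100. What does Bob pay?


Calculate the discount amount:
50% of $100 = $50
Subtract from original:
$100 - $50 = $50

$50


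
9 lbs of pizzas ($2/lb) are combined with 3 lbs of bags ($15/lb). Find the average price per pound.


Cost of pizzas:
9 x $2 = $18
Cost of bags:
3 x $15 = $45
Total cost: $18 + $45 = $63
Total weight: 12 lbs
Average: $63 / 12 = $5.25/lb

$5.25/lb


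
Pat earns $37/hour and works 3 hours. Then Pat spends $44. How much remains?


Calculate earnings:
3 x $37 = $111
Subtract spending:
$111 - $44 = $67

$67


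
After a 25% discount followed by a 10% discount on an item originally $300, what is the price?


First discount:
25% of $300 = $75
Price after first discount:
$300 - $75 = $225
Second discount:
10% of $225 = $22.50
Final price:
$225 - $22.50 = $202.50

$202.50


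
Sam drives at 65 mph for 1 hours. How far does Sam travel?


Use the formula: distance = speed x time
Speed = 65 mph, Time = 1 hours
65 x 1 = 65 miles

65 miles


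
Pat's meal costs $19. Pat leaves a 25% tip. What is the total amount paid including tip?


Calculate the tip:
25% of $19 = $4.75
Add tip to meal cost:
$19 + $4.75 = $23.75

$23.75


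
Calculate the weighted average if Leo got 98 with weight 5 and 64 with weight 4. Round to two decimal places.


Weighted sum:
5 x 98 + 4 x 64 = 746
Total weight:
5 + 4 = 9
Weighted average:
746 / 9 = 82.8888... ≈ 82.89

82.89


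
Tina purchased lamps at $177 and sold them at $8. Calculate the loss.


Selling price = $8
Cost price = $177
Loss = cost price - selling price:
Loss = $177 - $8 = $169

$169


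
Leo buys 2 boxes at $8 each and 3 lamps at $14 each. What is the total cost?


Cost of boxes:
2 x $8 = $16
Cost of lamps:
3 x $14 = $42
Add both:
$16 + $42 = $58

$58


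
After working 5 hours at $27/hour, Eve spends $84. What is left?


Calculate earnings:
5 x $27 = $135
Subtract spending:
$135 - $84 = $51

$51


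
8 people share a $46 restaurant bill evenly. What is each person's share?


Total bill: $46
Number of people: 8
Each pays: $46 / 8 = $5.75

$5.75


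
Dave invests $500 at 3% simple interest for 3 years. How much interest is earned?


Use the formula I = P x R x T / 100
P x R x T = 500 x 3 x 3 = 4500
I = 4500 / 100 = $45

$45


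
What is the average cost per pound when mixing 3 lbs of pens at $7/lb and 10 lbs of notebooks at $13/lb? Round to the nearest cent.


Cost of pens:
3 x $7 = $21
Cost of notebooks:
10 x $13 = $130
Total cost: $21 + $130 = $151
Total weight: 13 lbs
Average: $151 / 13 = $11.6153... ≈ $11.62/lb

$11.62/lb


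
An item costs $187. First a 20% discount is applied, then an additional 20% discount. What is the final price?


First discount:
20% of $187 = $37.40
Price after first discount:
$187 - $37.40 = $149.60
Second discount:
20% of $149.60 = $29.92
Final price:
$149.60 - $29.92 = $119.68

$119.68


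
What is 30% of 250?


Convert percentage to decimal:
30% = 0.3
Multiply:
250 x 0.3 = 75

75


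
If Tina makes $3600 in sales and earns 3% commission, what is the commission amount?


Convert rate to decimal:
3% = 0.03
Multiply by sales:
$3600 x 0.03 = $108

$108


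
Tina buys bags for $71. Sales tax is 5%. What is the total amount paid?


Calculate the tax:
5% of $71 = $3.55
Add tax to price:
$71 + $3.55 = $74.55

$74.55


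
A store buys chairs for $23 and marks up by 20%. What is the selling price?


Calculate the markup amount:
20% of $23 = $4.60
Add to cost:
$23 + $4.60 = $27.60

$27.60


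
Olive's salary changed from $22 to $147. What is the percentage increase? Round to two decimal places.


Find the absolute change:
|147 - 22| = 125
Divide by original and multiply by 100:
125 / 22 x 100 = 568.1818...% ≈ 568.18%

568.18%


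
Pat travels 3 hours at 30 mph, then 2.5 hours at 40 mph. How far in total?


Leg 1 distance:
30 x 3 = 90 miles
Leg 2 distance:
40 x 2.5 = 100 miles
Total distance:
90 + 100 = 190 miles

190 miles


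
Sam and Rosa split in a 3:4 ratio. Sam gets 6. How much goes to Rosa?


Find the multiplier:
6 / 3 = 2
Apply to Rosa's share:
4 x 2 = 8

8


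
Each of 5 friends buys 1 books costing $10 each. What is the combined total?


Cost per person:
1 x $10 = $10
Group total:
5 x $10 = $50

$50


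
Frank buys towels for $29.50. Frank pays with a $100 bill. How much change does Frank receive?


Start with the amount paid:
$100
Subtract the price:
$100 - $29.50 = $70.50

$70.50


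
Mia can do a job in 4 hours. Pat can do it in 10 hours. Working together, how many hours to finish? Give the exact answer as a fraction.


Mia's rate: 1/4 of the job per hour
Pat's rate: 1/10 of the job per hour
Combined rate: 1/4 + 1/10 = 7/20 per hour
Time = 1 / (7/20) = 20/7 hours (≈ 2.86 hours)

20/7 hours


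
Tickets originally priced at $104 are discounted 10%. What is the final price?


Calculate the discount amount:
10% of $104 = $10.40
Subtract from original:
$104 - $10.40 = $93.60

$93.60


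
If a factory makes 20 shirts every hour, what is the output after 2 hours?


Production rate: 20 shirts per hour
Time: 2 hours
Total: 20 x 2 = 40 shirts

40 shirts


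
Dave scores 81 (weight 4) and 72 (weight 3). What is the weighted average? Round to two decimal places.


Weighted sum:
4 x 81 + 3 x 72 = 540
Total weight:
4 + 3 = 7
Weighted average:
540 / 7 = 77.1428... ≈ 77.14

77.14


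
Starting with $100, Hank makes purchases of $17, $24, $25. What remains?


Add up expenses:
$17 + $24 + $25 = $66
Subtract from budget:
$100 - $66 = $34

$34


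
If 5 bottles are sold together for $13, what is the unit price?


Total cost: $13
Number of items: 5
Unit price: $13 / 5 = $2.60

$2.60


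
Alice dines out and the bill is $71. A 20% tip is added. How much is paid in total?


Calculate the tip:
20% of $71 = $14.20
Add tip to meal cost:
$71 + $14.20 = $85.20

$85.20


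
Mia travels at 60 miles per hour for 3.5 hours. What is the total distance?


Use the formula: distance = speed x time
Speed = 60 mph, Time = 3.5 hours
60 x 3.5 = 210 miles

210 miles


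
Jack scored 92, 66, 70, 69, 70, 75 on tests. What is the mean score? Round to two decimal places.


Add the scores:
92 + 66 + 70 + 69 + 70 + 75 = 442
Divide by the number of tests:
442 / 6 = 73.6666... ≈ 73.67

73.67


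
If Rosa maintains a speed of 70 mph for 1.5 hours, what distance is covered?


Use the formula: distance = speed x time
Speed = 70 mph, Time = 1.5 hours
70 x 1.5 = 105 miles

105 miles


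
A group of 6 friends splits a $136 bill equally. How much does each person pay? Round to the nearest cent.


Total bill: $136
Number of people: 6
Each pays: $136 / 6 = $22.6666... ≈ $22.67

$22.67


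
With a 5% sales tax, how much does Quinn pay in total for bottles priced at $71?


Calculate the tax:
5% of $71 = $3.55
Add tax to price:
$71 + $3.55 = $74.55

$74.55


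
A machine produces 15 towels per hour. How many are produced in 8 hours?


Production rate: 15 towels per hour
Time: 8 hours
Total: 15 x 8 = 120 towels

120 towels


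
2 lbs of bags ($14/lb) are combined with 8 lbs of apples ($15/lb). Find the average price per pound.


Cost of bags:
2 x $14 = $28
Cost of apples:
8 x $15 = $120
Total cost: $28 + $120 = $148
Total weight: 10 lbs
Average: $148 / 10 = $14.80/lb

$14.80/lb


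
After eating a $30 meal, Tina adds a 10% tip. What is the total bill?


Calculate the tip:
10% of $30 = $3
Add tip to meal cost:
$30 + $3 = $33

$33


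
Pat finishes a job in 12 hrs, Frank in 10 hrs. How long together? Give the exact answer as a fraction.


Pat's rate: 1/12 of the job per hour
Frank's rate: 1/10 of the job per hour
Combined rate: 1/12 + 1/10 = 11/60 per hour
Time = 1 / (11/60) = 60/11 hours (≈ 5.45 hours)

60/11 hours


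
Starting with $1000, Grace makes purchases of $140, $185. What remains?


Add up expenses:
$140 + $185 = $325
Subtract from budget:
$1000 - $325 = $675

$675


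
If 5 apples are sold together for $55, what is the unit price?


Total cost: $55
Number of items: 5
Unit price: $55 / 5 = $11

$11


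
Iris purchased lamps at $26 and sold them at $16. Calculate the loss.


Selling price = $16
Cost price = $26
Loss = cost price - selling price:
Loss = $26 - $16 = $10

$10


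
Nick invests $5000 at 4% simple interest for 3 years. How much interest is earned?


Use the formula I = P x R x T / 100
P x R x T = 5000 x 4 x 3 = 60000
I = 60000 / 100 = $600

$600


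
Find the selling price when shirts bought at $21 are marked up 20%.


Calculate the markup amount:
20% of $21 = $4.20
Add to cost:
$21 + $4.20 = $25.20

$25.20


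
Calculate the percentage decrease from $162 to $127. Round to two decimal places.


Find the absolute change:
|127 - 162| = 35
Divide by original and multiply by 100:
35 / 162 x 100 = 21.6049...% ≈ 21.6%

21.6%


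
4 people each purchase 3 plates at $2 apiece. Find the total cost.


Cost per person:
3 x $2 = $6
Group total:
4 x $6 = $24

$24


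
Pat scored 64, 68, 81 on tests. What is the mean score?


Add the scores:
64 + 68 + 81 = 213
Divide by the number of tests:
213 / 3 = 71

71


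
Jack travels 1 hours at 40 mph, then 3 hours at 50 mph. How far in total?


Leg 1 distance:
40 x 1 = 40 miles
Leg 2 distance:
50 x 3 = 150 miles
Total distance:
40 + 150 = 190 miles

190 miles


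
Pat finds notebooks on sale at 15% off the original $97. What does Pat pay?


Calculate the discount amount:
15% of $97 = $14.55
Subtract from original:
$97 - $14.55 = $82.45

$82.45


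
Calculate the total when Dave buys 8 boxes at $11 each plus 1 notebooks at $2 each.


Cost of boxes:
8 x $11 = $88
Cost of notebooks:
1 x $2 = $2
Add both:
$88 + $2 = $90

$90


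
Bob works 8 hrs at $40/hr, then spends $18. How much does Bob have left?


Calculate earnings:
8 x $40 = $320
Subtract spending:
$320 - $18 = $302

$302


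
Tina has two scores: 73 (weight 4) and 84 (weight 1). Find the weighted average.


Weighted sum:
4 x 73 + 1 x 84 = 376
Total weight:
4 + 1 = 5
Weighted average:
376 / 5 = 75.2

75.2


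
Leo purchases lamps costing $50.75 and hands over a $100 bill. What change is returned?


Start with the amount paid:
$100
Subtract the price:
$100 - $50.75 = $49.25

$49.25


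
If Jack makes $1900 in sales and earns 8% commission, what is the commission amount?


Convert rate to decimal:
8% = 0.08
Multiply by sales:
$1900 x 0.08 = $152

$152


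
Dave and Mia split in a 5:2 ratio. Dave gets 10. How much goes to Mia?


Find the multiplier:
10 / 5 = 2
Apply to Mia's share:
2 x 2 = 4

4


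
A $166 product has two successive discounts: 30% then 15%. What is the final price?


First discount:
30% of $166 = $49.80
Price after first discount:
$166 - $49.80 = $116.20
Second discount:
15% of $116.20 = $17.43
Final price:
$116.20 - $17.43 = $98.77

$98.77


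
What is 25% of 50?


Convert percentage to decimal:
25% = 0.25
Multiply:
50 x 0.25 = 12.5

12.5


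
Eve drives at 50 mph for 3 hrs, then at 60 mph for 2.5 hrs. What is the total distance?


Leg 1 distance:
50 x 3 = 150 miles
Leg 2 distance:
60 x 2.5 = 150 miles
Total distance:
150 + 150 = 300 miles

300 miles


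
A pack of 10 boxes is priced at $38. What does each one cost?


Total cost: $38
Number of items: 10
Unit price: $38 / 10 = $3.80

$3.80


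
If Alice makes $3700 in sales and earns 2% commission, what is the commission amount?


Convert rate to decimal:
2% = 0.02
Multiply by sales:
$3700 x 0.02 = $74

$74


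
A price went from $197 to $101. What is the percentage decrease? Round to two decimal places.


Find the absolute change:
|101 - 197| = 96
Divide by original and multiply by 100:
96 / 197 x 100 = 48.7309...% ≈ 48.73%

48.73%


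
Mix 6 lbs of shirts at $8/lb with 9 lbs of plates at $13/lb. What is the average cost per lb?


Cost of shirts:
6 x $8 = $48
Cost of plates:
9 x $13 = $117
Total cost: $48 + $117 = $165
Total weight: 15 lbs
Average: $165 / 15 = $11/lb

$11/lb


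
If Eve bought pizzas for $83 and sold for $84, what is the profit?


Selling price = $84
Cost price = $83
Profit = selling price - cost price:
Profit = $84 - $83 = $1

$1


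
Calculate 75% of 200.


Convert percentage to decimal:
75% = 0.75
Multiply:
200 x 0.75 = 150

150


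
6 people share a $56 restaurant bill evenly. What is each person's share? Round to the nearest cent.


Total bill: $56
Number of people: 6
Each pays: $56 / 6 = $9.3333... ≈ $9.33

$9.33


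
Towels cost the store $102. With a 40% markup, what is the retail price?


Calculate the markup amount:
40% of $102 = $40.80
Add to cost:
$102 + $40.80 = $142.80

$142.80


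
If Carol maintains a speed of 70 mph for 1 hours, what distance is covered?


Use the formula: distance = speed x time
Speed = 70 mph, Time = 1 hours
70 x 1 = 70 miles

70 miles


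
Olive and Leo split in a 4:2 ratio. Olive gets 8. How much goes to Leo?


Find the multiplier:
8 / 4 = 2
Apply to Leo's share:
2 x 2 = 4

4


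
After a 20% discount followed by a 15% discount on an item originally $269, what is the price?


First discount:
20% of $269 = $53.80
Price after first discount:
$269 - $53.80 = $215.20
Second discount:
15% of $215.20 = $32.28
Final price:
$215.20 - $32.28 = $182.92

$182.92


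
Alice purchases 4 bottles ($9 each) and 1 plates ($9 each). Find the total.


Cost of bottles:
4 x $9 = $36
Cost of plates:
1 x $9 = $9
Add both:
$36 + $9 = $45

$45


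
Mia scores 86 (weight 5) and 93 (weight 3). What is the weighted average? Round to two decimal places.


Weighted sum:
5 x 86 + 3 x 93 = 709
Total weight:
5 + 3 = 8
Weighted average:
709 / 8 = 88.625 ≈ 88.63

88.63


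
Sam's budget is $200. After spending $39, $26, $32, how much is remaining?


Add up expenses:
$39 + $26 + $32 = $97
Subtract from budget:
$200 - $97 = $103

$103


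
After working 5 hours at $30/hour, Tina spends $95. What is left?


Calculate earnings:
5 x $30 = $150
Subtract spending:
$150 - $95 = $55

$55


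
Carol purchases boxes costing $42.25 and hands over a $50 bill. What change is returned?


Start with the amount paid:
$50
Subtract the price:
$50 - $42.25 = $7.75

$7.75


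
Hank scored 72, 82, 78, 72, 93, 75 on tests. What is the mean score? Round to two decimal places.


Add the scores:
72 + 82 + 78 + 72 + 93 + 75 = 472
Divide by the number of tests:
472 / 6 = 78.6666... ≈ 78.67

78.67


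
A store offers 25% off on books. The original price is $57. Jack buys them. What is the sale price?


Calculate the discount amount:
25% of $57 = $14.25
Subtract from original:
$57 - $14.25 = $42.75

$42.75


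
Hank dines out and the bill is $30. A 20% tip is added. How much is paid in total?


Calculate the tip:
20% of $30 = $6
Add tip to meal cost:
$30 + $6 = $36

$36


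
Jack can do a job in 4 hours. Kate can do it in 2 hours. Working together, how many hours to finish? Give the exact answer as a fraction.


Jack's rate: 1/4 of the job per hour
Kate's rate: 1/2 of the job per hour
Combined rate: 1/4 + 1/2 = 3/4 per hour
Time = 1 / (3/4) = 4/3 hours (≈ 1.33 hours)

4/3 hours


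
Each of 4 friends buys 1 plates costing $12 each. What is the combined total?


Cost per person:
1 x $12 = $12
Group total:
4 x $12 = $48

$48


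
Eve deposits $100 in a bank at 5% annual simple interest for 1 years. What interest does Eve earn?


Use the formula I = P x R x T / 100
P x R x T = 100 x 5 x 1 = 500
I = 500 / 100 = $5

$5


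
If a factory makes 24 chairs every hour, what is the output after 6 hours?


Production rate: 24 chairs per hour
Time: 6 hours
Total: 24 x 6 = 144 chairs

144 chairs


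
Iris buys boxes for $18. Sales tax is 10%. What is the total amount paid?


Calculate the tax:
10% of $18 = $1.80
Add tax to price:
$18 + $1.80 = $19.80

$19.80


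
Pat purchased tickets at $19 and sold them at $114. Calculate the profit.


Selling price = $114
Cost price = $19
Profit = selling price - cost price:
Profit = $114 - $19 = $95

$95


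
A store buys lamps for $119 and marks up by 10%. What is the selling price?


Calculate the markup amount:
10% of $119 = $11.90
Add to cost:
$119 + $11.90 = $130.90

$130.90


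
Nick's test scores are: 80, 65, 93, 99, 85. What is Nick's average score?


Add the scores:
80 + 65 + 93 + 99 + 85 = 422
Divide by the number of tests:
422 / 5 = 84.4

84.4


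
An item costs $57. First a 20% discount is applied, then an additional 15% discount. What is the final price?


First discount:
20% of $57 = $11.40
Price after first discount:
$57 - $11.40 = $45.60
Second discount:
15% of $45.60 = $6.84
Final price:
$45.60 - $6.84 = $38.76

$38.76


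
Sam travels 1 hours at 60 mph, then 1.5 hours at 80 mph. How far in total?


Leg 1 distance:
60 x 1 = 60 miles
Leg 2 distance:
80 x 1.5 = 120 miles
Total distance:
60 + 120 = 180 miles

180 miles


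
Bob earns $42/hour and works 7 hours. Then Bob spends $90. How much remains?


Calculate earnings:
7 x $42 = $294
Subtract spending:
$294 - $90 = $204

$204


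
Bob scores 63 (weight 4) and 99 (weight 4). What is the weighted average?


Weighted sum:
4 x 63 + 4 x 99 = 648
Total weight:
4 + 4 = 8
Weighted average:
648 / 8 = 81

81


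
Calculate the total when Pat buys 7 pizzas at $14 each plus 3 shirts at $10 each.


Cost of pizzas:
7 x $14 = $98
Cost of shirts:
3 x $10 = $30
Add both:
$98 + $30 = $128

$128


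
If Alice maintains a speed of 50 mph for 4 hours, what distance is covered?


Use the formula: distance = speed x time
Speed = 50 mph, Time = 4 hours
50 x 4 = 200 miles

200 miles


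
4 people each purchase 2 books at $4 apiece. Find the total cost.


Cost per person:
2 x $4 = $8
Group total:
4 x $8 = $32

$32


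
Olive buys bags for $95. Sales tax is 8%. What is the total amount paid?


Calculate the tax:
8% of $95 = $7.60
Add tax to price:
$95 + $7.60 = $102.60

$102.60


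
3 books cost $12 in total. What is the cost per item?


Total cost: $12
Number of items: 3
Unit price: $12 / 3 = $4

$4


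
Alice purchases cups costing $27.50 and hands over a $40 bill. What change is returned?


Start with the amount paid:
$40
Subtract the price:
$40 - $27.50 = $12.50

$12.50


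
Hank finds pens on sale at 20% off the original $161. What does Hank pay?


Calculate the discount amount:
20% of $161 = $32.20
Subtract from original:
$161 - $32.20 = $128.80

$128.80


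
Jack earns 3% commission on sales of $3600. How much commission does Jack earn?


Convert rate to decimal:
3% = 0.03
Multiply by sales:
$3600 x 0.03 = $108

$108


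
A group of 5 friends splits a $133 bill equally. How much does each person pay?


Total bill: $133
Number of people: 5
Each pays: $133 / 5 = $26.60

$26.60


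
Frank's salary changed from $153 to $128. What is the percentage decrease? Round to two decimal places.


Find the absolute change:
|128 - 153| = 25
Divide by original and multiply by 100:
25 / 153 x 100 = 16.3398...% ≈ 16.34%

16.34%


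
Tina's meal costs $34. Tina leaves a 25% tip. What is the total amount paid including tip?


Calculate the tip:
25% of $34 = $8.50
Add tip to meal cost:
$34 + $8.50 = $42.50

$42.50


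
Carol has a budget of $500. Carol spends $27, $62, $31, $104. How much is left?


Add up expenses:
$27 + $62 + $31 + $104 = $224
Subtract from budget:
$500 - $224 = $276

$276


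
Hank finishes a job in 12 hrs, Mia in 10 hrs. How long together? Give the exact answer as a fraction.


Hank's rate: 1/12 of the job per hour
Mia's rate: 1/10 of the job per hour
Combined rate: 1/12 + 1/10 = 11/60 per hour
Time = 1 / (11/60) = 60/11 hours (≈ 5.45 hours)

60/11 hours


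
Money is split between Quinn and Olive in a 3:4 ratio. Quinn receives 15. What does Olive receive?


Find the multiplier:
15 / 3 = 5
Apply to Olive's share:
4 x 5 = 20

20


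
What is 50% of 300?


Convert percentage to decimal:
50% = 0.5
Multiply:
300 x 0.5 = 150

150


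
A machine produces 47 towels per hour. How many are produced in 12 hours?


Production rate: 47 towels per hour
Time: 12 hours
Total: 47 x 12 = 564 towels

564 towels


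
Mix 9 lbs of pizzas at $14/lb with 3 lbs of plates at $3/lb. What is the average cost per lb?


Cost of pizzas:
9 x $14 = $126
Cost of plates:
3 x $3 = $9
Total cost: $126 + $9 = $135
Total weight: 12 lbs
Average: $135 / 12 = $11.25/lb

$11.25/lb


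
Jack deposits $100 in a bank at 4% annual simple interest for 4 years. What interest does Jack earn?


Use the formula I = P x R x T / 100
P x R x T = 100 x 4 x 4 = 1600
I = 1600 / 100 = $16

$16


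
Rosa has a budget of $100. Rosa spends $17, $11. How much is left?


Add up expenses:
$17 + $11 = $28
Subtract from budget:
$100 - $28 = $72

$72


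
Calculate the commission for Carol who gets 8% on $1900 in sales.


Convert rate to decimal:
8% = 0.08
Multiply by sales:
$1900 x 0.08 = $152

$152


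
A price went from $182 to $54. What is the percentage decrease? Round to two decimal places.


Find the absolute change:
|54 - 182| = 128
Divide by original and multiply by 100:
128 / 182 x 100 = 70.3296...% ≈ 70.33%

70.33%


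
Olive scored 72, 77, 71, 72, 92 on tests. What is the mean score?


Add the scores:
72 + 77 + 71 + 72 + 92 = 384
Divide by the number of tests:
384 / 5 = 76.8

76.8


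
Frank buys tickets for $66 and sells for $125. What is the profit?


Selling price = $125
Cost price = $66
Profit = selling price - cost price:
Profit = $125 - $66 = $59

$59


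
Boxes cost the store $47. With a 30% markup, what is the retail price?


Calculate the markup amount:
30% of $47 = $14.10
Add to cost:
$47 + $14.10 = $61.10

$61.10


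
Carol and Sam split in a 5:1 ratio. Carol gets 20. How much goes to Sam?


Find the multiplier:
20 / 5 = 4
Apply to Sam's share:
1 x 4 = 4

4
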